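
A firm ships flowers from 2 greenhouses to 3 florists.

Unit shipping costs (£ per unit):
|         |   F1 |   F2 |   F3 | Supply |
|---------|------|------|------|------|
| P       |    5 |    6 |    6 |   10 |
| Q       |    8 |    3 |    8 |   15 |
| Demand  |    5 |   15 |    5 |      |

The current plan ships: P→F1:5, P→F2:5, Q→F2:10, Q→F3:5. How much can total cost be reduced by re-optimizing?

25

Current plan cost = 5·5 + 5·6 + 10·3 + 5·8 = £125.
Optimal plan:
  P->F1: 5 bunches
  P->F3: 5 bunches
  Q->F2: 15 bunches
Optimal cost = £100.
Saving = 125 − 100 = £25.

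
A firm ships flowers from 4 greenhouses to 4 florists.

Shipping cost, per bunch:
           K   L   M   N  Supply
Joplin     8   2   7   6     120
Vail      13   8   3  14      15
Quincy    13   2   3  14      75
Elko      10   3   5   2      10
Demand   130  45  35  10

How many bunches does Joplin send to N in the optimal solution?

Optimal shipments:
  Joplin->K: 120 × 8 = 960
  Vail->M: 15 × 3 = 45
  Quincy->K: 10 × 13 = 130
  Quincy->L: 45 × 2 = 90
  Quincy->M: 20 × 3 = 60
  Elko->N: 10 × 2 = 20
Total cost = 1305.
The route Joplin→N is not used.

0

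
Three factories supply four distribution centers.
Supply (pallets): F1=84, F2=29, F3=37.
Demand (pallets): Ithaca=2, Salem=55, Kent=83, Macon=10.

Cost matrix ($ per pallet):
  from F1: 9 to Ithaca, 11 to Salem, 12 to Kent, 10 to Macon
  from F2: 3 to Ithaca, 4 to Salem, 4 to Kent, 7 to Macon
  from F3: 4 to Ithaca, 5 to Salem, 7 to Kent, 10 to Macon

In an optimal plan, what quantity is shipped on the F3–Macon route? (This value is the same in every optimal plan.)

0

Optimal shipments:
  F1->Ithaca: 2 × $9 = $18
  F1->Salem: 18 × $11 = $198
  F1->Kent: 54 × $12 = $648
  F1->Macon: 10 × $10 = $100
  F2->Kent: 29 × $4 = $116
  F3->Salem: 37 × $5 = $185
Total cost = $1265.
The route F3→Macon is not used.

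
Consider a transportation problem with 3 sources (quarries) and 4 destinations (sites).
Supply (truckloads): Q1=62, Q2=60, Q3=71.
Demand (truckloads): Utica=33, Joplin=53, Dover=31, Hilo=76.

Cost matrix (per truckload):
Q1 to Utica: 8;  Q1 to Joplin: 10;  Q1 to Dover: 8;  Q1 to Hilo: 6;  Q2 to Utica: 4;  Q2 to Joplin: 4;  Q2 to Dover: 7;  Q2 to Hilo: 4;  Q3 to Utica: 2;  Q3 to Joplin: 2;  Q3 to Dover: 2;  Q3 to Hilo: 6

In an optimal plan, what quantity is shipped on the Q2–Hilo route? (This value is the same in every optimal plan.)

Optimal shipments:
  Q1–Hilo: 62 × 6 = 372
  Q2–Joplin: 46 × 4 = 184
  Q2–Hilo: 14 × 4 = 56
  Q3–Utica: 33 × 2 = 66
  Q3–Joplin: 7 × 2 = 14
  Q3–Dover: 31 × 2 = 62
Total cost = 754.
So Q2→Hilo carries 14 truckloads.

14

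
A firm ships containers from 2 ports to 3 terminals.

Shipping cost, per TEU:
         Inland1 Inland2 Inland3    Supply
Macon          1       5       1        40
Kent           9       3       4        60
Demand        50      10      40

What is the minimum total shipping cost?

Optimal allocation:
  Macon→Inland1: 40 × 1 = 40
  Kent→Inland1: 10 × 9 = 90
  Kent→Inland2: 10 × 3 = 30
  Kent→Inland3: 40 × 4 = 160
Total = 40 + 90 + 30 + 160 = 320.

320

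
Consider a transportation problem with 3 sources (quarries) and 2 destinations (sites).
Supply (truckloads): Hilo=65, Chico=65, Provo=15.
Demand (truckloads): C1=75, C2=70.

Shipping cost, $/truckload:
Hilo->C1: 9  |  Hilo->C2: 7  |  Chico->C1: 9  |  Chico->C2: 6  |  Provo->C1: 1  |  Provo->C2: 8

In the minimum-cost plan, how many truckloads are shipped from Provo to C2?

Optimal shipments:
  Hilo->C1: 60 truckloads
  Hilo->C2: 5 truckloads
  Chico->C2: 65 truckloads
  Provo->C1: 15 truckloads
Total cost = $980.
The route Provo→C2 is not used.

0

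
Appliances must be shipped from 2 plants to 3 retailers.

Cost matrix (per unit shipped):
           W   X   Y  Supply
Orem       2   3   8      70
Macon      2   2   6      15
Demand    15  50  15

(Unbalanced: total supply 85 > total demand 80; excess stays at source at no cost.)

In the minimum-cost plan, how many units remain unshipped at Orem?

5

An optimal plan:
  Orem->W: 15 × 2 = 30
  Orem->X: 50 × 3 = 150
  Macon->Y: 15 × 6 = 90
Total cost = 270.
Orem ships 65 of its 70, leaving 5.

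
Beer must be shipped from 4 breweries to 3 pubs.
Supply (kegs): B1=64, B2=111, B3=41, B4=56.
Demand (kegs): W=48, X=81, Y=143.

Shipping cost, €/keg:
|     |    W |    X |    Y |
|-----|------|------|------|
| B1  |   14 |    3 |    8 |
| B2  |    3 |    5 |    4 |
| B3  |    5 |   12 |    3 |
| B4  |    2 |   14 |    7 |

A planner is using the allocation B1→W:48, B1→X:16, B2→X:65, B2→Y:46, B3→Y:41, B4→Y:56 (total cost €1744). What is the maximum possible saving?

816

Current plan cost = 48·14 + 16·3 + 65·5 + 46·4 + 41·3 + 56·7 = €1744.
Optimal plan:
  B1→X: 64 kegs
  B2→X: 17 kegs
  B2→Y: 94 kegs
  B3→Y: 41 kegs
  B4→W: 48 kegs
  B4→Y: 8 kegs
Optimal cost = €928.
Saving = 1744 − 928 = €816.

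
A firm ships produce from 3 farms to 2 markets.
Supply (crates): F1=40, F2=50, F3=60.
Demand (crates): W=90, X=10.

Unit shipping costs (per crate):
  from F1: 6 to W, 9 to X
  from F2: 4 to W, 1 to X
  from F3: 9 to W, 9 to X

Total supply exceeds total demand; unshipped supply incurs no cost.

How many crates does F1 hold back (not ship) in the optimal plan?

0

An optimal plan:
  F1→W: 40 × 6 = 240
  F2→W: 40 × 4 = 160
  F2→X: 10 × 1 = 10
  F3→W: 10 × 9 = 90
Total cost = 500.
F1 ships 40 of its 40, leaving 0.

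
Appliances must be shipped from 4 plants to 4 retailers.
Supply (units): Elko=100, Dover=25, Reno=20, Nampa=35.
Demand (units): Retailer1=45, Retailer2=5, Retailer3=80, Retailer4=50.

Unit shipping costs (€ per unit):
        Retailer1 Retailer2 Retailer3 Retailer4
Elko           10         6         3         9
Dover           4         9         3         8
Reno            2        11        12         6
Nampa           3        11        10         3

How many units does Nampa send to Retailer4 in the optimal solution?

35

Solving gives:
  Elko→Retailer2: 5 × €6 = €30
  Elko→Retailer3: 80 × €3 = €240
  Elko→Retailer4: 15 × €9 = €135
  Dover→Retailer1: 25 × €4 = €100
  Reno→Retailer1: 20 × €2 = €40
  Nampa→Retailer4: 35 × €3 = €105
Total cost = €650.
So Nampa→Retailer4 carries 35 units.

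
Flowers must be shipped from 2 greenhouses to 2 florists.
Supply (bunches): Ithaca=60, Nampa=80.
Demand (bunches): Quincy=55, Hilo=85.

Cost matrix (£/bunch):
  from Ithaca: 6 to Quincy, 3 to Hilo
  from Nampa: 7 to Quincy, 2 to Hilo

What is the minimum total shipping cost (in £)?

An optimal shipping plan:
  Ithaca to Quincy: 55 × £6 = £330
  Ithaca to Hilo: 5 × £3 = £15
  Nampa to Hilo: 80 × £2 = £160
Total = 330 + 15 + 160 = £505.
(Supply check: Ithaca ships 60; Nampa ships 80.)

505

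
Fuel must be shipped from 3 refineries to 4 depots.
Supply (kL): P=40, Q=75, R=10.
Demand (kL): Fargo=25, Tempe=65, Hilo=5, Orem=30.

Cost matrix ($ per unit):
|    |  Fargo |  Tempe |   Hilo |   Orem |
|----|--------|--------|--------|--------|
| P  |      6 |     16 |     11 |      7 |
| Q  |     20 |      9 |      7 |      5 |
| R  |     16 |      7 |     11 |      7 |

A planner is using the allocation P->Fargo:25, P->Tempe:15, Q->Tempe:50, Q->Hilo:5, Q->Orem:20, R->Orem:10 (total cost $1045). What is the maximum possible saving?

115

Current plan cost = 25·6 + 15·16 + 50·9 + 5·7 + 20·5 + 10·7 = $1045.
Optimal plan:
  P–Fargo: 25 × $6 = $150
  P–Orem: 15 × $7 = $105
  Q–Tempe: 55 × $9 = $495
  Q–Hilo: 5 × $7 = $35
  Q–Orem: 15 × $5 = $75
  R–Tempe: 10 × $7 = $70
Optimal cost = $930.
Saving = 1045 − 930 = $115.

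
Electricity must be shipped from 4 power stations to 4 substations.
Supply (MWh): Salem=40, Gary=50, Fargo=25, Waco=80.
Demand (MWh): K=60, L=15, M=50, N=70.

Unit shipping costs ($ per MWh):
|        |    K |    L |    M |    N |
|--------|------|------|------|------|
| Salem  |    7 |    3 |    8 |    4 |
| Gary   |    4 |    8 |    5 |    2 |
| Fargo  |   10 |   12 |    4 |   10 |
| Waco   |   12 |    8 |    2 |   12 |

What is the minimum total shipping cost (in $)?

950

Optimal allocation:
  Salem->N: 40 × $4 = $160
  Gary->K: 20 × $4 = $80
  Gary->N: 30 × $2 = $60
  Fargo->K: 25 × $10 = $250
  Waco->K: 15 × $12 = $180
  Waco->L: 15 × $8 = $120
  Waco->M: 50 × $2 = $100
Total = 160 + 80 + 60 + 250 + 180 + 120 + 100 = $950.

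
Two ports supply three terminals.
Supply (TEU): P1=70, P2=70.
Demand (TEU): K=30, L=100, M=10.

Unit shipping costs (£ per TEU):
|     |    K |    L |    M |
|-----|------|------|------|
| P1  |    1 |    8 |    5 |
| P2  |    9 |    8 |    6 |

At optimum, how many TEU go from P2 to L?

The minimum-cost plan:
  P1->K: 30 × £1 = £30
  P1->L: 30 × £8 = £240
  P1->M: 10 × £5 = £50
  P2->L: 70 × £8 = £560
Total cost = £880.
So P2→L carries 70 TEU.

70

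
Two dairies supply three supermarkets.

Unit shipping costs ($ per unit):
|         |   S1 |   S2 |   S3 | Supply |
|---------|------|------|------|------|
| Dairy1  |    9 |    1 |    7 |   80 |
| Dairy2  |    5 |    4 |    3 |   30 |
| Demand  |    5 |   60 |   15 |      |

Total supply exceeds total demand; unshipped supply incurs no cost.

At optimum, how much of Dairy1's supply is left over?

Minimum-cost shipments:
  Dairy1->S2: 60 × $1 = $60
  Dairy2->S1: 5 × $5 = $25
  Dairy2->S3: 15 × $3 = $45
Total cost = $130.
Dairy1 ships 60 of its 80, leaving 20.

20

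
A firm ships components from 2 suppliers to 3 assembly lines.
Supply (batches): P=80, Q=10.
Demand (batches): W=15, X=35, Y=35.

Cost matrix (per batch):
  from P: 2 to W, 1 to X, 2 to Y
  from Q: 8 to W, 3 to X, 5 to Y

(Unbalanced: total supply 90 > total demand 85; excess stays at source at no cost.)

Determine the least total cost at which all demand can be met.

145

One minimum-cost allocation:
  P to W: 15 × 2 = 30
  P to X: 30 × 1 = 30
  P to Y: 35 × 2 = 70
  Q to X: 5 × 3 = 15
Total = 30 + 30 + 70 + 15 = 145.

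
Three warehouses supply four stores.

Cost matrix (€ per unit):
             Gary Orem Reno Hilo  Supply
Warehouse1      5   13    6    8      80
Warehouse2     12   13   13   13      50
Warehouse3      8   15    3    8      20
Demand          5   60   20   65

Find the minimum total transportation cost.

One minimum-cost allocation:
  Warehouse1->Gary: 5 × €5 = €25
  Warehouse1->Orem: 10 × €13 = €130
  Warehouse1->Hilo: 65 × €8 = €520
  Warehouse2->Orem: 50 × €13 = €650
  Warehouse3->Reno: 20 × €3 = €60
Total = 25 + 130 + 520 + 650 + 60 = €1385.

1385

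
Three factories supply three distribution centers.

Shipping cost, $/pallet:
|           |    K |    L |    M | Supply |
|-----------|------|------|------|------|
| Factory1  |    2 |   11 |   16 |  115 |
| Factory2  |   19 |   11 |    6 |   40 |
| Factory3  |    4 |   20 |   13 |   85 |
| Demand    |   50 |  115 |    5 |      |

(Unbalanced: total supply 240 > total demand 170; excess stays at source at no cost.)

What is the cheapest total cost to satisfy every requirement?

Optimal allocation:
  Factory1–K: 35 pallets
  Factory1–L: 80 pallets
  Factory2–L: 35 pallets
  Factory2–M: 5 pallets
  Factory3–K: 15 pallets
Total cost = $1425.

1425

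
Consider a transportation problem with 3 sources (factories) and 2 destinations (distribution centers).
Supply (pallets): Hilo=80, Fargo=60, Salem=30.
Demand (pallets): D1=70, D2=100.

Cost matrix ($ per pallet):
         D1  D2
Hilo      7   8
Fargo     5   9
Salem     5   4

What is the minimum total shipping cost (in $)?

1050

One minimum-cost allocation:
  Hilo to D1: 10 × $7 = $70
  Hilo to D2: 70 × $8 = $560
  Fargo to D1: 60 × $5 = $300
  Salem to D2: 30 × $4 = $120
Total = 70 + 560 + 300 + 120 = $1050.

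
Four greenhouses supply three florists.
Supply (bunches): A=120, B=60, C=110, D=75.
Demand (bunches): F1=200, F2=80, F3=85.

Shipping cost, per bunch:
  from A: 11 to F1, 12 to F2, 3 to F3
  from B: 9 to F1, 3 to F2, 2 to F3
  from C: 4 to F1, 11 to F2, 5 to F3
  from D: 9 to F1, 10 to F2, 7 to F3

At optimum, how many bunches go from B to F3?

0

Solving gives:
  A–F1: 15 × 11 = 165
  A–F2: 20 × 12 = 240
  A–F3: 85 × 3 = 255
  B–F2: 60 × 3 = 180
  C–F1: 110 × 4 = 440
  D–F1: 75 × 9 = 675
Total cost = 1955.
The route B→F3 is not used.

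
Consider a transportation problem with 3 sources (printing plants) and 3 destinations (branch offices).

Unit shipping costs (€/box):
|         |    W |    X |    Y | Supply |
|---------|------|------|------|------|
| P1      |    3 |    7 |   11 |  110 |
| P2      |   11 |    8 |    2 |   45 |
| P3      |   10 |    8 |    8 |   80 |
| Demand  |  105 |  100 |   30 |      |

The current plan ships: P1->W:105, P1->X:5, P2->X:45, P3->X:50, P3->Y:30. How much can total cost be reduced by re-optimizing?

180

Current plan cost = 105·3 + 5·7 + 45·8 + 50·8 + 30·8 = €1350.
Optimal plan:
  P1->W: 105 × €3 = €315
  P1->X: 5 × €7 = €35
  P2->X: 15 × €8 = €120
  P2->Y: 30 × €2 = €60
  P3->X: 80 × €8 = €640
Optimal cost = €1170.
Saving = 1350 − 1170 = €180.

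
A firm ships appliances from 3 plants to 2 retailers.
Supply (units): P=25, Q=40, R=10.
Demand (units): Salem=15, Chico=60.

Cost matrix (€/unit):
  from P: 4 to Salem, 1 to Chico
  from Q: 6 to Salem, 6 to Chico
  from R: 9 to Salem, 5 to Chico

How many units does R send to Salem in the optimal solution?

0

The minimum-cost plan:
  P to Chico: 25 × €1 = €25
  Q to Salem: 15 × €6 = €90
  Q to Chico: 25 × €6 = €150
  R to Chico: 10 × €5 = €50
Total cost = €315.
The route R→Salem is not used.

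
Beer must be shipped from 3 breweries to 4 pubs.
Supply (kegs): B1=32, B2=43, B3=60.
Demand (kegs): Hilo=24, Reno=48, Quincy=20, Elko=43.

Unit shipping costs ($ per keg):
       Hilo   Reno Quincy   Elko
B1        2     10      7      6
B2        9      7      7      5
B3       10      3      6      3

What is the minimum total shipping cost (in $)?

An optimal shipping plan:
  B1–Hilo: 24 kegs
  B1–Quincy: 8 kegs
  B2–Quincy: 12 kegs
  B2–Elko: 31 kegs
  B3–Reno: 48 kegs
  B3–Elko: 12 kegs
Total cost = $523.

523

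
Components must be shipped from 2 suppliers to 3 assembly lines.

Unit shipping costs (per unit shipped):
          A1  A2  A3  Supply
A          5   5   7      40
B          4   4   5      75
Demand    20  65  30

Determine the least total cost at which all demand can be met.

Optimal allocation:
  A->A2: 40 × 5 = 200
  B->A1: 20 × 4 = 80
  B->A2: 25 × 4 = 100
  B->A3: 30 × 5 = 150
Total = 200 + 80 + 100 + 150 = 530.

530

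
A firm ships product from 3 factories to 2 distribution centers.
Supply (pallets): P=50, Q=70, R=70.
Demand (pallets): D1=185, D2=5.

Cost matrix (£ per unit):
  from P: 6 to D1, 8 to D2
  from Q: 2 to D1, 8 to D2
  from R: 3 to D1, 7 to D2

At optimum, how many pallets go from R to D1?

70

Optimal shipments:
  P->D1: 45 × £6 = £270
  P->D2: 5 × £8 = £40
  Q->D1: 70 × £2 = £140
  R->D1: 70 × £3 = £210
Total cost = £660.
So R→D1 carries 70 pallets.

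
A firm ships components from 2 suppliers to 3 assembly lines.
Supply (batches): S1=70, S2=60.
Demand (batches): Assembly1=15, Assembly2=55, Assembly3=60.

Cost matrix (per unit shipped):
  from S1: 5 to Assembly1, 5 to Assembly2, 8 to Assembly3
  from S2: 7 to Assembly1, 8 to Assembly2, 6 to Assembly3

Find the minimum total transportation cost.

710

A cheapest plan:
  S1–Assembly1: 15 × 5 = 75
  S1–Assembly2: 55 × 5 = 275
  S2–Assembly3: 60 × 6 = 360
Total = 75 + 275 + 360 = 710.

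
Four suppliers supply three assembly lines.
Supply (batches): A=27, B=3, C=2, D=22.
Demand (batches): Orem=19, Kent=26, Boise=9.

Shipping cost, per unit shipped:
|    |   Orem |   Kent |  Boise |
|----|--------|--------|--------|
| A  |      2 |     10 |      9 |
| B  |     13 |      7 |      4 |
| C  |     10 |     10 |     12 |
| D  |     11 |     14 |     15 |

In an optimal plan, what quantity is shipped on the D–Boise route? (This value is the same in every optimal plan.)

Solving gives:
  A→Orem: 19 × 2 = 38
  A→Kent: 2 × 10 = 20
  A→Boise: 6 × 9 = 54
  B→Boise: 3 × 4 = 12
  C→Kent: 2 × 10 = 20
  D→Kent: 22 × 14 = 308
Total cost = 452.
The route D→Boise is not used.

0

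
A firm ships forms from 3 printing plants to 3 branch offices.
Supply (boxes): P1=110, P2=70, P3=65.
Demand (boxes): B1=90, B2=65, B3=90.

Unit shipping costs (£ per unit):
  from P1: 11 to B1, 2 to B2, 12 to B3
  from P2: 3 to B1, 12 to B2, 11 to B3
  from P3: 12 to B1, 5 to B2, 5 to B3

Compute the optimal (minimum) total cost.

1185

An optimal shipping plan:
  P1→B1: 20 × £11 = £220
  P1→B2: 65 × £2 = £130
  P1→B3: 25 × £12 = £300
  P2→B1: 70 × £3 = £210
  P3→B3: 65 × £5 = £325
Total = 220 + 130 + 300 + 210 + 325 = £1185.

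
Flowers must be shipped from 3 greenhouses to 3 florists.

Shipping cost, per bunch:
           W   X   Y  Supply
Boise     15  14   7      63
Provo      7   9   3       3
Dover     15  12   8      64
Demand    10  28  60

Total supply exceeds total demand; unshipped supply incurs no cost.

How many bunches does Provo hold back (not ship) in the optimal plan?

Minimum-cost shipments:
  Boise to Y: 60 × 7 = 420
  Provo to W: 3 × 7 = 21
  Dover to W: 7 × 15 = 105
  Dover to X: 28 × 12 = 336
Total cost = 882.
Provo ships 3 of its 3, leaving 0.

0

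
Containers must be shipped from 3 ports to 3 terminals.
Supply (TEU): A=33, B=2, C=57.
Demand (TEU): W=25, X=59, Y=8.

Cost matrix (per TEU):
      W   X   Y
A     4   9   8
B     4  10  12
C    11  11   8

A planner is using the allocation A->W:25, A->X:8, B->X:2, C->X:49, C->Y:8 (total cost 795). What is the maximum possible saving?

Current plan cost = 25·4 + 8·9 + 2·10 + 49·11 + 8·8 = 795.
Optimal plan:
  A->W: 23 TEU
  A->X: 10 TEU
  B->W: 2 TEU
  C->X: 49 TEU
  C->Y: 8 TEU
Optimal cost = 793.
Saving = 795 − 793 = 2.

2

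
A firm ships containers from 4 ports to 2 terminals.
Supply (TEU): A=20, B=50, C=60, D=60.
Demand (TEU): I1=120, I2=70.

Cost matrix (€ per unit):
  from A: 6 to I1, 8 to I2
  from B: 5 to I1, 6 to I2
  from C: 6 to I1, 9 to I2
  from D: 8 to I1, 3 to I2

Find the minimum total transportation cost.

920

An optimal shipping plan:
  A–I1: 20 × €6 = €120
  B–I1: 40 × €5 = €200
  B–I2: 10 × €6 = €60
  C–I1: 60 × €6 = €360
  D–I2: 60 × €3 = €180
Total = 120 + 200 + 60 + 360 + 180 = €920.
(Supply check: A ships 20; B ships 50; C ships 60; D ships 60.)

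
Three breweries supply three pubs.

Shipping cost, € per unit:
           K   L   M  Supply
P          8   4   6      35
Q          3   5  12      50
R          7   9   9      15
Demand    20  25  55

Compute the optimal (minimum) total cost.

One minimum-cost allocation:
  P→M: 35 × €6 = €210
  Q→K: 20 × €3 = €60
  Q→L: 25 × €5 = €125
  Q→M: 5 × €12 = €60
  R→M: 15 × €9 = €135
Total = 210 + 60 + 125 + 60 + 135 = €590.

590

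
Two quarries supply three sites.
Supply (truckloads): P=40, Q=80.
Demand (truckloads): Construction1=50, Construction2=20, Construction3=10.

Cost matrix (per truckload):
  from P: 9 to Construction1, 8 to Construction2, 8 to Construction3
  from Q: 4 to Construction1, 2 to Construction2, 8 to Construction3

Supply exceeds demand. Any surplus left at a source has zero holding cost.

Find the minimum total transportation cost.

An optimal shipping plan:
  P→Construction3: 10 × 8 = 80
  Q→Construction1: 50 × 4 = 200
  Q→Construction2: 20 × 2 = 40
Total = 80 + 200 + 40 = 320.
(Supply check: P ships 10; Q ships 70.)

320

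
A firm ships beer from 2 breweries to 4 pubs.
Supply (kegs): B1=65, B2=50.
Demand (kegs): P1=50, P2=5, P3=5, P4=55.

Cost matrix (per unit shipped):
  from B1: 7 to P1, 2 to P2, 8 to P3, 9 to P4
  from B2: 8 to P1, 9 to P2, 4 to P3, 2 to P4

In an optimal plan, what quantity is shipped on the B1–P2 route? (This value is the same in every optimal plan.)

5

Optimal shipments:
  B1→P1: 50 × 7 = 350
  B1→P2: 5 × 2 = 10
  B1→P3: 5 × 8 = 40
  B1→P4: 5 × 9 = 45
  B2→P4: 50 × 2 = 100
Total cost = 545.
So B1→P2 carries 5 kegs.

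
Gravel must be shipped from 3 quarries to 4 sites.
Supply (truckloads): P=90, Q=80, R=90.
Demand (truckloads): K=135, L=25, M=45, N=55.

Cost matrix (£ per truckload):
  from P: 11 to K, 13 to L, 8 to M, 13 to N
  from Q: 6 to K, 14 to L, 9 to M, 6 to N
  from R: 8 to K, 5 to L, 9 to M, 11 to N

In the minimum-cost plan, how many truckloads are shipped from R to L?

25

The minimum-cost plan:
  P→K: 45 × £11 = £495
  P→M: 45 × £8 = £360
  Q→K: 25 × £6 = £150
  Q→N: 55 × £6 = £330
  R→K: 65 × £8 = £520
  R→L: 25 × £5 = £125
Total cost = £1980.
So R→L carries 25 truckloads.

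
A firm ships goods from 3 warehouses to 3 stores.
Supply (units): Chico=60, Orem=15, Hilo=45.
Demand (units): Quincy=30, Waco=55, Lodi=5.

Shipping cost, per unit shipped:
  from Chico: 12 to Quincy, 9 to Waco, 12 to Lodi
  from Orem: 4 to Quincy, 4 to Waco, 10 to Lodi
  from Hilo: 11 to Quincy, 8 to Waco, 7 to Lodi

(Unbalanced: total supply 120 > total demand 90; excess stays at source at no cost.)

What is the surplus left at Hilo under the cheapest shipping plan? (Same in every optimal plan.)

0

An optimal plan:
  Chico->Waco: 30 × 9 = 270
  Orem->Quincy: 15 × 4 = 60
  Hilo->Quincy: 15 × 11 = 165
  Hilo->Waco: 25 × 8 = 200
  Hilo->Lodi: 5 × 7 = 35
Total cost = 730.
Hilo ships 45 of its 45, leaving 0.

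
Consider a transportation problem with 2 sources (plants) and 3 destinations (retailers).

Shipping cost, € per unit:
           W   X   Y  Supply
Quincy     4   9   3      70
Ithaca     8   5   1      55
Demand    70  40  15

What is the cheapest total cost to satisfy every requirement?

495

Optimal allocation:
  Quincy→W: 70 × €4 = €280
  Ithaca→X: 40 × €5 = €200
  Ithaca→Y: 15 × €1 = €15
Total = 280 + 200 + 15 = €495.
(Supply check: Quincy ships 70; Ithaca ships 55.)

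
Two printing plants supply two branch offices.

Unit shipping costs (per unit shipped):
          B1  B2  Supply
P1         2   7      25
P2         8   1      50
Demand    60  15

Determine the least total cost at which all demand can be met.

Optimal allocation:
  P1–B1: 25 × 2 = 50
  P2–B1: 35 × 8 = 280
  P2–B2: 15 × 1 = 15
Total = 50 + 280 + 15 = 345.

345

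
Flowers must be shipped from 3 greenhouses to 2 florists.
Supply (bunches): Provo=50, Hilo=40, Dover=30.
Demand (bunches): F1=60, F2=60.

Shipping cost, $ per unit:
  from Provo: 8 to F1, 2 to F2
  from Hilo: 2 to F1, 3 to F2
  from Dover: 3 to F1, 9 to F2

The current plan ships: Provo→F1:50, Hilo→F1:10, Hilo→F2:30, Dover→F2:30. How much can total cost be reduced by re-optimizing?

Current plan cost = 50·8 + 10·2 + 30·3 + 30·9 = $780.
Optimal plan:
  Provo–F2: 50 × $2 = $100
  Hilo–F1: 30 × $2 = $60
  Hilo–F2: 10 × $3 = $30
  Dover–F1: 30 × $3 = $90
Optimal cost = $280.
Saving = 780 − 280 = $500.

500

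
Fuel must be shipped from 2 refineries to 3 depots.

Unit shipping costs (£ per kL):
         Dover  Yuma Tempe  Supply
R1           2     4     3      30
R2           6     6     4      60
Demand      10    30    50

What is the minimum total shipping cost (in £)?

One minimum-cost allocation:
  R1–Dover: 10 × £2 = £20
  R1–Yuma: 20 × £4 = £80
  R2–Yuma: 10 × £6 = £60
  R2–Tempe: 50 × £4 = £200
Total = 20 + 80 + 60 + 200 = £360.

360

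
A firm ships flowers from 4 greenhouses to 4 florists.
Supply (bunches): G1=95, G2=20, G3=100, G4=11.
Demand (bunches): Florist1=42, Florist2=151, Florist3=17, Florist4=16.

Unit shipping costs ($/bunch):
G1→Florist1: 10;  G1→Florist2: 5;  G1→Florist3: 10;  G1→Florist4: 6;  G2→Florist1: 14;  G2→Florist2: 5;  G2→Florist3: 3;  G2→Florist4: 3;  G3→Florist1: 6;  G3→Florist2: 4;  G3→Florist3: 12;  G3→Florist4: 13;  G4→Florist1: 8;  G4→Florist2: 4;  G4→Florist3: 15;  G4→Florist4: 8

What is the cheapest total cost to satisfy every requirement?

A cheapest plan:
  G1–Florist2: 82 × $5 = $410
  G1–Florist4: 13 × $6 = $78
  G2–Florist3: 17 × $3 = $51
  G2–Florist4: 3 × $3 = $9
  G3–Florist1: 42 × $6 = $252
  G3–Florist2: 58 × $4 = $232
  G4–Florist2: 11 × $4 = $44
Total = 410 + 78 + 51 + 9 + 252 + 232 + 44 = $1076.
(Supply check: G1 ships 95; G2 ships 20; G3 ships 100; G4 ships 11.)

1076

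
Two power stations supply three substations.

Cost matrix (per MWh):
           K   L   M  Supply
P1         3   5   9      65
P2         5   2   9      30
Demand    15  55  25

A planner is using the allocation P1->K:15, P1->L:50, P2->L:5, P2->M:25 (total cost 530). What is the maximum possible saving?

75

Current plan cost = 15·3 + 50·5 + 5·2 + 25·9 = 530.
Optimal plan:
  P1 to K: 15 × 3 = 45
  P1 to L: 25 × 5 = 125
  P1 to M: 25 × 9 = 225
  P2 to L: 30 × 2 = 60
Optimal cost = 455.
Saving = 530 − 455 = 75.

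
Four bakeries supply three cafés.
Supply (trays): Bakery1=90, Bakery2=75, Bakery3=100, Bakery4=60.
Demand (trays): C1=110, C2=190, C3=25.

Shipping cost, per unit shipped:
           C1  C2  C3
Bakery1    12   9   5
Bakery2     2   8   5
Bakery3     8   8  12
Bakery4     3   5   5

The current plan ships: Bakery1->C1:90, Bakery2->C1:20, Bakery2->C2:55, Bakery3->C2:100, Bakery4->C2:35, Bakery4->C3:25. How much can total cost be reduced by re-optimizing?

Current plan cost = 90·12 + 20·2 + 55·8 + 100·8 + 35·5 + 25·5 = 2660.
Optimal plan:
  Bakery1 to C2: 65 × 9 = 585
  Bakery1 to C3: 25 × 5 = 125
  Bakery2 to C1: 75 × 2 = 150
  Bakery3 to C2: 100 × 8 = 800
  Bakery4 to C1: 35 × 3 = 105
  Bakery4 to C2: 25 × 5 = 125
Optimal cost = 1890.
Saving = 2660 − 1890 = 770.

770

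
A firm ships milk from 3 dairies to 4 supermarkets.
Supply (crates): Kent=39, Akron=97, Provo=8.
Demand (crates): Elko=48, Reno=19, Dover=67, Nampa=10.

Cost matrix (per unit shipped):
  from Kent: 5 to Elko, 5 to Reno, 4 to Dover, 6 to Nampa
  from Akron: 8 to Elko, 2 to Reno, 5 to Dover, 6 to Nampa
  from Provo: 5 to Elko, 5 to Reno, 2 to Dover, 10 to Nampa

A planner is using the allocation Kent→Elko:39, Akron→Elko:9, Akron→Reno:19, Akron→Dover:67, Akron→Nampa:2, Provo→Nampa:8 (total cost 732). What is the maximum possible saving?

Current plan cost = 39·5 + 9·8 + 19·2 + 67·5 + 2·6 + 8·10 = 732.
Optimal plan:
  Kent to Elko: 39 × 5 = 195
  Akron to Elko: 9 × 8 = 72
  Akron to Reno: 19 × 2 = 38
  Akron to Dover: 59 × 5 = 295
  Akron to Nampa: 10 × 6 = 60
  Provo to Dover: 8 × 2 = 16
Optimal cost = 676.
Saving = 732 − 676 = 56.

56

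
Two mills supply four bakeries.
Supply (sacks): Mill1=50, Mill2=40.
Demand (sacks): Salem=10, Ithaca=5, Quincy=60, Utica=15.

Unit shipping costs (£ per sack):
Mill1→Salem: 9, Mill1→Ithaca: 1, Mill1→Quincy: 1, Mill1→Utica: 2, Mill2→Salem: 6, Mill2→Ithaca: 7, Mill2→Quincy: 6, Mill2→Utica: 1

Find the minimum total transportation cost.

215

One minimum-cost allocation:
  Mill1–Ithaca: 5 × £1 = £5
  Mill1–Quincy: 45 × £1 = £45
  Mill2–Salem: 10 × £6 = £60
  Mill2–Quincy: 15 × £6 = £90
  Mill2–Utica: 15 × £1 = £15
Total = 5 + 45 + 60 + 90 + 15 = £215.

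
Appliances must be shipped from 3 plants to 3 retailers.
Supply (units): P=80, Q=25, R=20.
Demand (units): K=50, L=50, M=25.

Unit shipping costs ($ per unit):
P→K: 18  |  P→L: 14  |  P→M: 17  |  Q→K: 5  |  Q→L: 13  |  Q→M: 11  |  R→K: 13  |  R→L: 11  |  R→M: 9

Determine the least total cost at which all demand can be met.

An optimal shipping plan:
  P–K: 25 units
  P–L: 50 units
  P–M: 5 units
  Q–K: 25 units
  R–M: 20 units
Total cost = $1540.
(Supply check: P ships 80; Q ships 25; R ships 20.)

1540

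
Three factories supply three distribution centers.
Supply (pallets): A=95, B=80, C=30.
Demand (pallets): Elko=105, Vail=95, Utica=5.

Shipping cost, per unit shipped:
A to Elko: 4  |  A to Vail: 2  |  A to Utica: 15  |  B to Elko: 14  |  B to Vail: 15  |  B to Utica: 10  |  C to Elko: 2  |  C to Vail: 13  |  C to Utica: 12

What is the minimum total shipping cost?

One minimum-cost allocation:
  A to Vail: 95 × 2 = 190
  B to Elko: 75 × 14 = 1050
  B to Utica: 5 × 10 = 50
  C to Elko: 30 × 2 = 60
Total = 190 + 1050 + 50 + 60 = 1350.
(Supply check: A ships 95; B ships 80; C ships 30.)

1350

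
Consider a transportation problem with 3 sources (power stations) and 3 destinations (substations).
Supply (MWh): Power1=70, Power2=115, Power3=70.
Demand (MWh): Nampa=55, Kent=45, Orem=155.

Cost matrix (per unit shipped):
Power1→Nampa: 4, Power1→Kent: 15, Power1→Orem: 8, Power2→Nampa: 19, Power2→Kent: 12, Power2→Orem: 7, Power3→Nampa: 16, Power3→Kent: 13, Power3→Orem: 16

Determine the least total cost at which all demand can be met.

2130

Optimal allocation:
  Power1->Nampa: 55 × 4 = 220
  Power1->Orem: 15 × 8 = 120
  Power2->Orem: 115 × 7 = 805
  Power3->Kent: 45 × 13 = 585
  Power3->Orem: 25 × 16 = 400
Total = 220 + 120 + 805 + 585 + 400 = 2130.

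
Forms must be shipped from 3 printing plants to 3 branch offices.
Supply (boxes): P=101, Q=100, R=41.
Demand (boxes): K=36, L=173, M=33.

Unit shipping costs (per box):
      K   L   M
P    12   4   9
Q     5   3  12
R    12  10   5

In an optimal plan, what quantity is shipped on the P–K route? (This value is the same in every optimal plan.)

0

Solving gives:
  P to L: 101 × 4 = 404
  Q to K: 28 × 5 = 140
  Q to L: 72 × 3 = 216
  R to K: 8 × 12 = 96
  R to M: 33 × 5 = 165
Total cost = 1021.
The route P→K is not used.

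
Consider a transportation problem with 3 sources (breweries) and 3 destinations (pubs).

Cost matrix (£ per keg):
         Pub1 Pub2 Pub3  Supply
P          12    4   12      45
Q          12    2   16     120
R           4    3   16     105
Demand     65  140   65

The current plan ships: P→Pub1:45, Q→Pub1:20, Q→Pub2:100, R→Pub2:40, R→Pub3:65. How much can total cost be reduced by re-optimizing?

Current plan cost = 45·12 + 20·12 + 100·2 + 40·3 + 65·16 = £2140.
Optimal plan:
  P–Pub3: 45 × £12 = £540
  Q–Pub2: 120 × £2 = £240
  R–Pub1: 65 × £4 = £260
  R–Pub2: 20 × £3 = £60
  R–Pub3: 20 × £16 = £320
Optimal cost = £1420.
Saving = 2140 − 1420 = £720.

720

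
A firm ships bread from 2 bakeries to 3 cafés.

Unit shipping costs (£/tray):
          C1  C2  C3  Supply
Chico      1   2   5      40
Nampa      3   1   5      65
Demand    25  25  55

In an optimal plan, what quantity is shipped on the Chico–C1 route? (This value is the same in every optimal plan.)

Solving gives:
  Chico–C1: 25 × £1 = £25
  Chico–C3: 15 × £5 = £75
  Nampa–C2: 25 × £1 = £25
  Nampa–C3: 40 × £5 = £200
Total cost = £325.
So Chico→C1 carries 25 trays.

25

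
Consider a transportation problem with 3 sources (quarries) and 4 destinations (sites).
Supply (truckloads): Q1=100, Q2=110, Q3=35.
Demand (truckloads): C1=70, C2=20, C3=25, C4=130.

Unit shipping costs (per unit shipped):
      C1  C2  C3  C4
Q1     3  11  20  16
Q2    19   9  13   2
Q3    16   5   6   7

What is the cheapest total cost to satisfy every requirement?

An optimal shipping plan:
  Q1→C1: 70 truckloads
  Q1→C2: 20 truckloads
  Q1→C4: 10 truckloads
  Q2→C4: 110 truckloads
  Q3→C3: 25 truckloads
  Q3→C4: 10 truckloads
Total cost = 1030.

1030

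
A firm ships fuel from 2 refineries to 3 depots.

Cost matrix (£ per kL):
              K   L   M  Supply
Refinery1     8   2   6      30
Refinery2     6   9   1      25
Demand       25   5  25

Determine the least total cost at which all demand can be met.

One minimum-cost allocation:
  Refinery1–K: 25 × £8 = £200
  Refinery1–L: 5 × £2 = £10
  Refinery2–M: 25 × £1 = £25
Total = 200 + 10 + 25 = £235.
(Supply check: Refinery1 ships 30; Refinery2 ships 25.)

235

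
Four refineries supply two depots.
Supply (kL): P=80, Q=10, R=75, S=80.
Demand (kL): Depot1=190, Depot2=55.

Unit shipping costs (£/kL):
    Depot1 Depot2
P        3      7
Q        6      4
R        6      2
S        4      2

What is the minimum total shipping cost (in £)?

Optimal allocation:
  P to Depot1: 80 kL
  Q to Depot1: 10 kL
  R to Depot1: 20 kL
  R to Depot2: 55 kL
  S to Depot1: 80 kL
Total cost = £850.
(Supply check: P ships 80; Q ships 10; R ships 75; S ships 80.)

850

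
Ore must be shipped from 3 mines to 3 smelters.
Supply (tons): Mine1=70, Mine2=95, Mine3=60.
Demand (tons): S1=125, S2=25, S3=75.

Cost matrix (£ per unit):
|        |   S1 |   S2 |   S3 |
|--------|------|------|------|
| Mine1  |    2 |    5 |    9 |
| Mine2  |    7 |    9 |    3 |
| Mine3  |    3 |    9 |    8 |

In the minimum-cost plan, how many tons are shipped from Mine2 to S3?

75

Solving gives:
  Mine1 to S1: 65 × £2 = £130
  Mine1 to S2: 5 × £5 = £25
  Mine2 to S2: 20 × £9 = £180
  Mine2 to S3: 75 × £3 = £225
  Mine3 to S1: 60 × £3 = £180
Total cost = £740.
So Mine2→S3 carries 75 tons.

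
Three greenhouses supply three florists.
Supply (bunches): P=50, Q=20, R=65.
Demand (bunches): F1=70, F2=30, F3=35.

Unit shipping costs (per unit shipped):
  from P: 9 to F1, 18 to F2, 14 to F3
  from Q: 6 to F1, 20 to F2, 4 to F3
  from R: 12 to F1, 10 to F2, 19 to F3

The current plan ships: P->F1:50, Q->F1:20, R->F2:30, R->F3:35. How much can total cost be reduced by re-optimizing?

210

Current plan cost = 50·9 + 20·6 + 30·10 + 35·19 = 1535.
Optimal plan:
  P->F1: 35 × 9 = 315
  P->F3: 15 × 14 = 210
  Q->F3: 20 × 4 = 80
  R->F1: 35 × 12 = 420
  R->F2: 30 × 10 = 300
Optimal cost = 1325.
Saving = 1535 − 1325 = 210.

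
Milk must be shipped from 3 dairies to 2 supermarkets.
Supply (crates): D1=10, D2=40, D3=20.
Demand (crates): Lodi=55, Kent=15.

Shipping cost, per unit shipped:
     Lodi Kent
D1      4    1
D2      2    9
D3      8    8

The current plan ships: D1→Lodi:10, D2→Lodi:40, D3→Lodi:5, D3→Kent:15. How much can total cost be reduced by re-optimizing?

Current plan cost = 10·4 + 40·2 + 5·8 + 15·8 = 280.
Optimal plan:
  D1->Kent: 10 × 1 = 10
  D2->Lodi: 40 × 2 = 80
  D3->Lodi: 15 × 8 = 120
  D3->Kent: 5 × 8 = 40
Optimal cost = 250.
Saving = 280 − 250 = 30.

30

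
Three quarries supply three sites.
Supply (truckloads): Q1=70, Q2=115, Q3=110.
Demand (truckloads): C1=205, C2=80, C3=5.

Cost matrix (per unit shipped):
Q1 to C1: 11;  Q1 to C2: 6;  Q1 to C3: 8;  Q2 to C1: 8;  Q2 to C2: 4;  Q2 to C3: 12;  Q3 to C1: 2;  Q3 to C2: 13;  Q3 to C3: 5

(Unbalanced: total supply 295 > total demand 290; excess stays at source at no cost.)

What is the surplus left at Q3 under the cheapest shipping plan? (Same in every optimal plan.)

An optimal plan:
  Q1–C2: 60 × 6 = 360
  Q1–C3: 5 × 8 = 40
  Q2–C1: 95 × 8 = 760
  Q2–C2: 20 × 4 = 80
  Q3–C1: 110 × 2 = 220
Total cost = 1460.
Q3 ships 110 of its 110, leaving 0.

0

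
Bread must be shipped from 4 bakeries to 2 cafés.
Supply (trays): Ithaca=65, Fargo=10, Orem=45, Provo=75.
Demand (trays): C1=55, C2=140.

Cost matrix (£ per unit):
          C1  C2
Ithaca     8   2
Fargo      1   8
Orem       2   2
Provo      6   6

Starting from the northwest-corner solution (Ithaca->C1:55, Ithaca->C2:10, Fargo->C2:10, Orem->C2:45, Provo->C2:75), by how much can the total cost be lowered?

Current plan cost = 55·8 + 10·2 + 10·8 + 45·2 + 75·6 = £1080.
Optimal plan:
  Ithaca–C2: 65 × £2 = £130
  Fargo–C1: 10 × £1 = £10
  Orem–C1: 45 × £2 = £90
  Provo–C2: 75 × £6 = £450
Optimal cost = £680.
Saving = 1080 − 680 = £400.

400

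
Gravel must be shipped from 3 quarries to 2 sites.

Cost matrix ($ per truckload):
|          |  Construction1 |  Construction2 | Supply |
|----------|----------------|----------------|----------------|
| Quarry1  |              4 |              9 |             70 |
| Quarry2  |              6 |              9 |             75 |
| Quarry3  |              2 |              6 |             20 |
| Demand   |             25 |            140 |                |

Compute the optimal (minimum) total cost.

An optimal shipping plan:
  Quarry1 to Construction1: 25 × $4 = $100
  Quarry1 to Construction2: 45 × $9 = $405
  Quarry2 to Construction2: 75 × $9 = $675
  Quarry3 to Construction2: 20 × $6 = $120
Total = 100 + 405 + 675 + 120 = $1300.
(Supply check: Quarry1 ships 70; Quarry2 ships 75; Quarry3 ships 20.)

1300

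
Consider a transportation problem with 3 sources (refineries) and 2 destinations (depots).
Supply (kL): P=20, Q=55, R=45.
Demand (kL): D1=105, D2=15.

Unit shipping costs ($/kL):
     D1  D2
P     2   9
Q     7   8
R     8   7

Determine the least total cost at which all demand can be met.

770

A cheapest plan:
  P→D1: 20 kL
  Q→D1: 55 kL
  R→D1: 30 kL
  R→D2: 15 kL
Total cost = $770.
(Supply check: P ships 20; Q ships 55; R ships 45.)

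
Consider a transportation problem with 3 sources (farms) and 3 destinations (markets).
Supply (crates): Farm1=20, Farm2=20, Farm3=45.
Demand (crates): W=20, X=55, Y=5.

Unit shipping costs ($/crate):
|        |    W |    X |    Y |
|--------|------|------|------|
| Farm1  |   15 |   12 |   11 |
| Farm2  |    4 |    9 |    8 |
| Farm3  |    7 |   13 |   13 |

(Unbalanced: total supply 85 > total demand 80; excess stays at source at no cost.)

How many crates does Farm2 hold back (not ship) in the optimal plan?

0

Minimum-cost shipments:
  Farm1 to X: 20 × $12 = $240
  Farm2 to X: 15 × $9 = $135
  Farm2 to Y: 5 × $8 = $40
  Farm3 to W: 20 × $7 = $140
  Farm3 to X: 20 × $13 = $260
Total cost = $815.
Farm2 ships 20 of its 20, leaving 0.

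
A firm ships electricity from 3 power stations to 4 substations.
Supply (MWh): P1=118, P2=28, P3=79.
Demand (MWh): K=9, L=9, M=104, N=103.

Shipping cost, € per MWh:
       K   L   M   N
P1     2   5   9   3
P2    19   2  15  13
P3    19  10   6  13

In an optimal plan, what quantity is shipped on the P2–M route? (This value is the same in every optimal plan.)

19

Solving gives:
  P1–K: 9 × €2 = €18
  P1–M: 6 × €9 = €54
  P1–N: 103 × €3 = €309
  P2–L: 9 × €2 = €18
  P2–M: 19 × €15 = €285
  P3–M: 79 × €6 = €474
Total cost = €1158.
So P2→M carries 19 MWh.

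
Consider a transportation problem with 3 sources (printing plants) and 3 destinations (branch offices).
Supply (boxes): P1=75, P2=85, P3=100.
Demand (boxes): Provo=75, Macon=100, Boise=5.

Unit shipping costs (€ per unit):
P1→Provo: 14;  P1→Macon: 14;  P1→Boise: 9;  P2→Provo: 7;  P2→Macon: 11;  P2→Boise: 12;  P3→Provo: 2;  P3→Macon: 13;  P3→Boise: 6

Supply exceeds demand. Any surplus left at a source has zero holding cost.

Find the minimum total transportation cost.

1310

Optimal allocation:
  P2→Macon: 85 × €11 = €935
  P3→Provo: 75 × €2 = €150
  P3→Macon: 15 × €13 = €195
  P3→Boise: 5 × €6 = €30
Total = 935 + 150 + 195 + 30 = €1310.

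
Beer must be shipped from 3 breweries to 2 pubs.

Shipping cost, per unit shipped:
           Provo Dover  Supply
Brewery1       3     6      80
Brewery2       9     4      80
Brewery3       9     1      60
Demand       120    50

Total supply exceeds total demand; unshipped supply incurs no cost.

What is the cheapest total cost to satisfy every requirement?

650

A cheapest plan:
  Brewery1→Provo: 80 × 3 = 240
  Brewery2→Provo: 30 × 9 = 270
  Brewery3→Provo: 10 × 9 = 90
  Brewery3→Dover: 50 × 1 = 50
Total = 240 + 270 + 90 + 50 = 650.
(Supply check: Brewery1 ships 80; Brewery2 ships 30; Brewery3 ships 60.)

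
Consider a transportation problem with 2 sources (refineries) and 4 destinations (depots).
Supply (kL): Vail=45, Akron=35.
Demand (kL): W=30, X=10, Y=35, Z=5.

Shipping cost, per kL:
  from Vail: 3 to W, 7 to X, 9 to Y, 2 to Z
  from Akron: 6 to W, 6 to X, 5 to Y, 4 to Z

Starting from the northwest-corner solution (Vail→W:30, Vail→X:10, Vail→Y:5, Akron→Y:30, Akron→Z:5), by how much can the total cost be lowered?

Current plan cost = 30·3 + 10·7 + 5·9 + 30·5 + 5·4 = 375.
Optimal plan:
  Vail->W: 30 × 3 = 90
  Vail->X: 10 × 7 = 70
  Vail->Z: 5 × 2 = 10
  Akron->Y: 35 × 5 = 175
Optimal cost = 345.
Saving = 375 − 345 = 30.

30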